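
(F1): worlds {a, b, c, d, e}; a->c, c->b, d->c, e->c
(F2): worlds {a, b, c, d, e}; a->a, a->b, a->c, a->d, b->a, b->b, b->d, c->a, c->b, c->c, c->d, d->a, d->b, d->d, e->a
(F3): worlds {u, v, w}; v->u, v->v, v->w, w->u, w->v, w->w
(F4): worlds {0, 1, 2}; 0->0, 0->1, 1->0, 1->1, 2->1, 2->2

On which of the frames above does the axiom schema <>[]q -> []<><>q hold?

Frame correspondent (Sahlqvist): forall x forall y forall z ((xRy & xRz) -> exists w (yRw & z R^2 w)) — i.e. a generalized confluence (Geach) condition.
(F1): fails — aRc, aRc but no w with cRw and cR²w.
(F2): holds.
(F3): fails — vRu, vRu but no t with uRt and uR²t.
(F4): holds.

(F2), (F4)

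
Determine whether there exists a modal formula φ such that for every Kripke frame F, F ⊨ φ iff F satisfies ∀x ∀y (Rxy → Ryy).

This is a Sahlqvist condition; the T□ axiom □(□p → p) defines it.
Suppose □(□p→p) is valid. Take Rxy and set V(p)={w : Ryw}. Then at y, □p holds; since □(□p→p) at x, □p→p at y, so p at y, i.e. Ryy.

Definable; □(□p → p) defines it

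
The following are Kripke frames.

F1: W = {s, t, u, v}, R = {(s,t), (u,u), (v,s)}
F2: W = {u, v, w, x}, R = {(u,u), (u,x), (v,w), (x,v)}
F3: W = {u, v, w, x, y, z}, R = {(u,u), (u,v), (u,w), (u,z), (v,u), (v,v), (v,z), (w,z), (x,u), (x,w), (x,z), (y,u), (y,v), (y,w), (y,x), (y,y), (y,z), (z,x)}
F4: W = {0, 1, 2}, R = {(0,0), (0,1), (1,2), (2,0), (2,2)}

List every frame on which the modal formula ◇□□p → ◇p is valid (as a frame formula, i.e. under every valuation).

F4

Frame correspondent (Sahlqvist): ∀x ∀y (xRy → ∃w (yR²w ∧ xRw)) — i.e. a generalized confluence (Geach) condition.
F1: fails — sRt but no w with tR²w and sRw.
F2: fails — uRx but no t with xR²t and uRt.
F3: fails — uRw but no t with wR²t and uRt.
F4: condition met.
Valid on: F4.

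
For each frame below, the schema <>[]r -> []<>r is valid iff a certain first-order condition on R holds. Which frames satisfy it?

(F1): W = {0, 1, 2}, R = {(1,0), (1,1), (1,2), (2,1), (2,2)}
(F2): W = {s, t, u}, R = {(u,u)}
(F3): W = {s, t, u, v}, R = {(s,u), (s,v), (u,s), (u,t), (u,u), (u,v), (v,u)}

The schema corresponds to convergence: forall x forall y forall z (Rxy & Rxz -> exists w (Ryw & Rzw)).
(F1): fails — R10 and R10 but 0 and 0 have no common successor.
(F2): condition met.
(F3): fails — Ruv and Rut but v and t have no common successor.
Valid on: (F2).

(F2)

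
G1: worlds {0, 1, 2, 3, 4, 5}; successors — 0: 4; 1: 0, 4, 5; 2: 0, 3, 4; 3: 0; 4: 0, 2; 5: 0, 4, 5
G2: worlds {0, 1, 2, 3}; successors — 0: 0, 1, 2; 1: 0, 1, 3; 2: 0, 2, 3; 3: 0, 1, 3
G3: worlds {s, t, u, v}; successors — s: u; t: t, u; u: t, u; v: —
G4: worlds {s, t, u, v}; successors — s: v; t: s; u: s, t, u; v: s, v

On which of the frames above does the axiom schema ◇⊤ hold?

G1, G2, G4

This is the axiom for seriality; its first-order frame correspondent is ∀x ∃y Rxy.
G1: satisfies the condition.
G2: satisfies the condition.
G3: fails — world v has no successor.
G4: satisfies the condition.
Valid on: G1, G2, G4.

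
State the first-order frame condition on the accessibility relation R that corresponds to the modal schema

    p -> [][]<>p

forall x forall z (x R^2 z -> exists w (x = w & zRw))

This is a Sahlqvist (Geach-type) schema ◇^0□^0p → □^2◇^1p.
Minimal-valuation argument: fix x; take any y with xR^0y and any z with xR^2z. Set V(p) to the set of worlds R-reachable from y in exactly 0 steps. Then □^0p holds at y, so the antecedent holds at x; validity forces ◇^1p at z, giving a w with zR^1w and yR^0w.
First-order correspondent: forall x forall z (x R^2 z -> exists w (x = w & zRw)).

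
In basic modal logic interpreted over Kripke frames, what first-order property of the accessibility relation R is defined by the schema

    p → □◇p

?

Suppose p→□◇p is valid. Take Rxy and set V(p)={x}. Then p at x, so □◇p at x, so ◇p at y, so some z with Ryz has p; z=x, i.e. Ryx.

symmetry: ∀x ∀y (Rxy → Ryx)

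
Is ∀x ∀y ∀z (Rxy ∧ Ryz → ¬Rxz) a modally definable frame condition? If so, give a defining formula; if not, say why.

Modal frame validity is preserved under surjective bounded morphisms.
The 5-cycle (worlds w0,w1,w2,w3,w4 with w0→w1→w2→w3→w4→w0) is intransitive. Mapping every world to a single reflexive point • is a surjective bounded morphism; the reflexive point is not intransitive (R••∧R•• but R••).
So the class is not modally definable.

Not modally definable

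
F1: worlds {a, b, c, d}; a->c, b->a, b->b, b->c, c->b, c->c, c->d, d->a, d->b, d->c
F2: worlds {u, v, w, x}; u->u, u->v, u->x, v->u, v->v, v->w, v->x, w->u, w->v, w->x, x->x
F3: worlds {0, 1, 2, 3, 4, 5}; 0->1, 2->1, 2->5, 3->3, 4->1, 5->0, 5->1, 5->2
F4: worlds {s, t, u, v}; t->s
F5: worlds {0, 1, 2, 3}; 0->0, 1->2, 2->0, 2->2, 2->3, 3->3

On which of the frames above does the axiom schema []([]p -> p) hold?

F5

Frame correspondent (Sahlqvist): forall x forall y (Rxy -> Ryy) — i.e. shift-reflexivity.
F1: fails — Rcd but not Rdd.
F2: fails — Rvw but not Rww.
F3: fails — R25 but not R55.
F4: fails — Rts but not Rss.
F5: condition met.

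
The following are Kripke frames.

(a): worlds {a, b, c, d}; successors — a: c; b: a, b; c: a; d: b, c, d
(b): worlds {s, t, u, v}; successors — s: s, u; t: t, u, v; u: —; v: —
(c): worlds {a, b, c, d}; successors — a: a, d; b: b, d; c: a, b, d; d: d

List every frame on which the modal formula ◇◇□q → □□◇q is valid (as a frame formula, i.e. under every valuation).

Frame correspondent (Sahlqvist): ∀x ∀y ∀z ((xR²y ∧ xR²z) → ∃w (yRw ∧ zRw)) — i.e. a generalized confluence (Geach) condition.
(a): fails — bR²a, bR²b but no w with aRw and bRw.
(b): fails — sR²s, sR²u but no w with sRw and uRw.
(c): holds.

(c)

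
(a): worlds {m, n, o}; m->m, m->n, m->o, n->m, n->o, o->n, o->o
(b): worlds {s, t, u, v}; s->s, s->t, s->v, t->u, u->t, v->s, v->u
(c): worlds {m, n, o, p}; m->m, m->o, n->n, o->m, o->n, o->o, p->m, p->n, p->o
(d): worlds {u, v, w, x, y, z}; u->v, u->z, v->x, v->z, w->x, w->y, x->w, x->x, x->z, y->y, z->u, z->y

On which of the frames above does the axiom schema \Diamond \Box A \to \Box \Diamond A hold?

(a)

Frame correspondent (Sahlqvist): \forall x \forall y \forall z (Rxy \wedge Rxz \to \exists w (Ryw \wedge Rzw)) — i.e. convergence.
(a): satisfies the condition.
(b): fails — Rss and Rst but s and t have no common successor.
(c): fails — Rom and Ron but m and n have no common successor.
(d): fails — Ruv and Ruz but v and z have no common successor.
Valid on: (a).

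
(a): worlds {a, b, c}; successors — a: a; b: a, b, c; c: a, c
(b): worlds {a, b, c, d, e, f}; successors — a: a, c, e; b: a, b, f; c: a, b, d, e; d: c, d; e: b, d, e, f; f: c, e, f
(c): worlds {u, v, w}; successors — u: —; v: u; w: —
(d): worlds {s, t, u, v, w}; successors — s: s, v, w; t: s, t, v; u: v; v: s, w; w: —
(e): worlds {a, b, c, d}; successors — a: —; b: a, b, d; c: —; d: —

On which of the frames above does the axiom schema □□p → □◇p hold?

(a), (b)

Frame correspondent (Sahlqvist): ∀x ∀z (xRz → ∃w (xR²w ∧ zRw)) — i.e. a generalized confluence (Geach) condition.
(a): condition met.
(b): condition met.
(c): fails — vRu but no t with vR²t and uRt.
(d): fails — sRw but no w* with sR²w* and wRw*.
(e): fails — bRa but no w with bR²w and aRw.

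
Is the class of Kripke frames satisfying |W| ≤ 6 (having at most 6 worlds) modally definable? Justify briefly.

Any modally definable frame class is closed under disjoint unions.
Any modal formula valid on each of 7 disjoint one-world frames is valid on their disjoint union (validity is preserved under disjoint unions). Each one-world frame has |W|=1≤6, but the union has |W|=7.
So the class is not modally definable.

No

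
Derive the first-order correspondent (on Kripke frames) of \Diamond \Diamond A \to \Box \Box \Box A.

This is a Sahlqvist (Geach-type) schema ◇^2□^0A → □^3◇^0A.
First-order correspondent: \forall x \forall y \forall z ((x R^2 y \wedge x R^3 z) \to \exists w (y = w \wedge z = w)).

\forall x \forall y \forall z ((x R^2 y \wedge x R^3 z) \to \exists w (y = w \wedge z = w))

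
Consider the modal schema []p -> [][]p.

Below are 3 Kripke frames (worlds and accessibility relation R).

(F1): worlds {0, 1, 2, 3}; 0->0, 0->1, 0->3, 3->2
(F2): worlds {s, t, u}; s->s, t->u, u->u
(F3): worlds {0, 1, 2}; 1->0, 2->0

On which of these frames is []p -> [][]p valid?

This is the axiom for transitivity; its first-order frame correspondent is forall x forall y forall z (Rxy & Ryz -> Rxz).
(F1): fails — R03 and R32 but not R02.
(F2): satisfies the condition.
(F3): satisfies the condition.
Valid on: (F2), (F3).

(F2), (F3)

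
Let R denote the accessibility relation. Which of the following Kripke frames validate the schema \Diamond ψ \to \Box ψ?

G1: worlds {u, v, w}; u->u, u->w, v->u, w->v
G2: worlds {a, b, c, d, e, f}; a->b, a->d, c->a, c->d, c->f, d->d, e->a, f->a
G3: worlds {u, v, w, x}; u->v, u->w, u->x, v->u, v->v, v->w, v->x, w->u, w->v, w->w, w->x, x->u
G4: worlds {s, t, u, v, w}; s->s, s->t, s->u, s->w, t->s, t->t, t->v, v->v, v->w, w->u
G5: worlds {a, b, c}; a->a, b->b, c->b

Frame correspondent (Sahlqvist): \forall x \forall y \forall z (Rxy \wedge Rxz \to y = z) — i.e. partial functionality.
G1: fails — u sees both u and w.
G2: fails — a sees both b and d.
G3: fails — u sees both v and w.
G4: fails — s sees both s and t.
G5: condition met.
Valid on: G5.

G5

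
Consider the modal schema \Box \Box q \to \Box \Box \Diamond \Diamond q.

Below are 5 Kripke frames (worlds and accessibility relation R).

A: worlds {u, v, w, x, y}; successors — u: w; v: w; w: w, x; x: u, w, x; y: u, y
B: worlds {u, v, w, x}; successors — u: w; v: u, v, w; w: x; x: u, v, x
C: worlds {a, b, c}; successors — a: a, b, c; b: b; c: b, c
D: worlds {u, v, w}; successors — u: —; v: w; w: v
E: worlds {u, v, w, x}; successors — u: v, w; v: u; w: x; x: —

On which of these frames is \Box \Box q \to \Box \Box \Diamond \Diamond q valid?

Frame correspondent (Sahlqvist): \forall x \forall z (x R^2 z \to \exists w (x R^2 w \wedge z R^2 w)) — i.e. a generalized confluence (Geach) condition.
A: condition met.
B: condition met.
C: condition met.
D: condition met.
E: fails — uR²x but no t with uR²t and xR²t.

A, B, C, D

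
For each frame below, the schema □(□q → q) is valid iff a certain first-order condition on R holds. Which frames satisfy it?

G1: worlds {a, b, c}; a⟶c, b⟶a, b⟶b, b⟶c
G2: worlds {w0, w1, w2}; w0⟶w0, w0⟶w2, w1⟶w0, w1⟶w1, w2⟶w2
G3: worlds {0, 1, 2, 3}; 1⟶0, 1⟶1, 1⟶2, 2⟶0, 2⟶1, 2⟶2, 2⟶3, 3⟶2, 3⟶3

G2

Frame correspondent (Sahlqvist): ∀x ∀y (Rxy → Ryy) — i.e. shift-reflexivity.
G1: fails — Rac but not Rcc.
G2: condition met.
G3: fails — R10 but not R00.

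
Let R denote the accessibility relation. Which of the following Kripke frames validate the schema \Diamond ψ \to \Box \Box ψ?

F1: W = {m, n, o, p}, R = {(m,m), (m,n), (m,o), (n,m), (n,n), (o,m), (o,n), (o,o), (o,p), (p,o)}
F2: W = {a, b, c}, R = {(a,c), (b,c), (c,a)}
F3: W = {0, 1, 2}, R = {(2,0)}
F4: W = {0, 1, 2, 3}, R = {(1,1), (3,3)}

F3, F4

This is the axiom for a generalized confluence (Geach) condition; its first-order frame correspondent is \forall x \forall y \forall z ((xRy \wedge x R^2 z) \to \exists w (y = w \wedge z = w)).
F1: fails — mRm, mR²n but m ≠ n.
F2: fails — aRc, aR²a but c ≠ a.
F3: condition met.
F4: condition met.
Valid on: F3, F4.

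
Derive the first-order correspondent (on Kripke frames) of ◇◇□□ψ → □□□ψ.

This is a Sahlqvist (Geach-type) schema ◇^2□^2ψ → □^3◇^0ψ.
Minimal-valuation argument: fix x; take any y with xR^2y and any z with xR^3z. Set V(ψ) to the set of worlds R-reachable from y in exactly 2 steps. Then □^2ψ holds at y, so the antecedent holds at x; validity forces ◇^0ψ at z, giving a w with zR^0w and yR^2w.
First-order correspondent: ∀x ∀y ∀z ((xR²y ∧ xR³z) → ∃w (yR²w ∧ z = w)).

∀x ∀y ∀z ((xR²y ∧ xR³z) → ∃w (yR²w ∧ z = w))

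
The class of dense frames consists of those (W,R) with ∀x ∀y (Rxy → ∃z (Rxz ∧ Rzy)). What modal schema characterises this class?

A defining formula is □□p → □p (the C4 axiom).
Suppose □□p→□p is valid. Take Rxy and set V(p)={w : xR²w}. Then □□p at x, so □p at x, so p at y, i.e. ∃z(Rxz∧Rzy).

□□p → □p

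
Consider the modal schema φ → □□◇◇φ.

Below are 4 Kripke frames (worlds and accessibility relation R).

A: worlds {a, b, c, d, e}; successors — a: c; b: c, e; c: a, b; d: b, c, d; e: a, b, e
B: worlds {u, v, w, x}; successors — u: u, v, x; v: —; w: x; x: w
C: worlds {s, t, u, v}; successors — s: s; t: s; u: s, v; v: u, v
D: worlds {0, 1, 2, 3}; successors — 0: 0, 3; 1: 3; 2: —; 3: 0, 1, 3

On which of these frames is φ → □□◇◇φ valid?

D

The schema corresponds to a generalized confluence (Geach) condition: ∀x ∀z (xR²z → ∃w (x = w ∧ zR²w)).
A: fails — dR²a but no w with d=w and aR²w.
B: fails — uR²v but no t with u=t and vR²t.
C: fails — tR²s but no w with t=w and sR²w.
D: ✓.
Valid on: D.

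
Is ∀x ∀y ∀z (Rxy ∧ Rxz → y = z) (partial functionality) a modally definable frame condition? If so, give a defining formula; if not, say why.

Definable; ◇r → □r defines it

The condition is partial functionality. A defining modal formula is ◇r → □r.
Suppose ◇r→□r is valid. Take Rxy, Rxz and set V(r)={y}. Then ◇r at x, so □r at x, so r at z, i.e. z=y.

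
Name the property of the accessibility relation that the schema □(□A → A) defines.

shift-reflexivity

Suppose □(□A→A) is valid. Take Rxy and set V(A)={w : Ryw}. Then at y, □A holds; since □(□A→A) at x, □A→A at y, so A at y, i.e. Ryy.
Conversely, any frame satisfying ∀x ∀y (Rxy → Ryy) validates the schema.
Frame condition: ∀x ∀y (Rxy → Ryy).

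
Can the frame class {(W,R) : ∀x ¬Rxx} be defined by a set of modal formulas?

Not modally definable

Modal frame validity is preserved under surjective bounded morphisms.
The 4-cycle (worlds a,b,c,d with a→b→c→d→a) is irreflexive, and the map sending every world to a single reflexive point • is a surjective bounded morphism (forth: every edge maps to (•,•); back: every world has a successor). So any modal formula valid on the 4-cycle is also valid on the reflexive point, which is not irreflexive.
Hence irreflexivity is not modally definable.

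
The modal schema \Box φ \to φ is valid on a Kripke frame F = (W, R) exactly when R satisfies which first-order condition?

reflexivity: \forall x Rxx

Suppose □φ→φ is valid. At any x set V(φ)={w : Rxw}. Then □φ holds at x, so φ holds at x, i.e. Rxx.
Conversely, any frame satisfying \forall x Rxx validates the schema.
Frame condition: \forall x Rxx.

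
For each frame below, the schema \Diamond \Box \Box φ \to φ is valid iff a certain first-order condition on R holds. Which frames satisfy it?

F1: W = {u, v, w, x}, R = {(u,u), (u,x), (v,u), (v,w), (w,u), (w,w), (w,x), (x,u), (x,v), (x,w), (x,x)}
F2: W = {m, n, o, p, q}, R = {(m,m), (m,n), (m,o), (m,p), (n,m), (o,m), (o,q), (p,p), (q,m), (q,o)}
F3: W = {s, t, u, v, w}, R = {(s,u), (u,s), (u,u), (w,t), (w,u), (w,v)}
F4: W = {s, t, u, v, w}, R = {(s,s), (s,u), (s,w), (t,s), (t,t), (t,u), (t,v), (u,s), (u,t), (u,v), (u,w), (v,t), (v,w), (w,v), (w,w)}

F1

The schema corresponds to a generalized confluence (Geach) condition: \forall x \forall y (xRy \to \exists w (y R^2 w \wedge x = w)).
F1: satisfies the condition.
F2: fails — mRp but no w with pR²w and m=w.
F3: fails — wRt but no w* with tR²w* and w=w*.
F4: fails — sRw but no w* with wR²w* and s=w*.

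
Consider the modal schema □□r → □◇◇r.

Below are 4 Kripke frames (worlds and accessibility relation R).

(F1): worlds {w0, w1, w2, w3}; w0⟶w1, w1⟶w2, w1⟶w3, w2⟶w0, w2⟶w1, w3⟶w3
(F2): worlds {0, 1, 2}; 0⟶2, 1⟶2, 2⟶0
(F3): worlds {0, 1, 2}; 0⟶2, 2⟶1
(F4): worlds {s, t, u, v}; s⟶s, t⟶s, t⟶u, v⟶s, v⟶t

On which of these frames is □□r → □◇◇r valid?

(F1)

This is the axiom for a generalized confluence (Geach) condition; its first-order frame correspondent is ∀x ∀z (xRz → ∃w (xR²w ∧ zR²w)).
(F1): ✓.
(F2): fails — 0R2 but no w with 0R²w and 2R²w.
(F3): fails — 0R2 but no w with 0R²w and 2R²w.
(F4): fails — tRu but no w with tR²w and uR²w.
Valid on: (F1).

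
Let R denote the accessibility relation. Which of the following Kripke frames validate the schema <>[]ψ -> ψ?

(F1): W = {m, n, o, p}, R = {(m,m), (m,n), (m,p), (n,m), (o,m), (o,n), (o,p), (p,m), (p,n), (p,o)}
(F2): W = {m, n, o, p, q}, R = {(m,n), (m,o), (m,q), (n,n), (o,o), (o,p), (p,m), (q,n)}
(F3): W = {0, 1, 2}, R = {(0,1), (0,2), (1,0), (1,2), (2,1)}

Frame correspondent (Sahlqvist): forall x forall y (Rxy -> Ryx) — i.e. symmetry.
(F1): fails — Rom but not Rmo.
(F2): fails — Rop but not Rpo.
(F3): fails — R02 but not R20.
Valid on no frame.

none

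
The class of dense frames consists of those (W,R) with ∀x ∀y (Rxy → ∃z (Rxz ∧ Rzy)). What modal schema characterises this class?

This is density; the standard corresponding axiom is C4: □□ψ → □ψ.

□□ψ → □ψ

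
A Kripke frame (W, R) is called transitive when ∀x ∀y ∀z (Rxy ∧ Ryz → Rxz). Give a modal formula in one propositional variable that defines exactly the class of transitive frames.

The condition is transitivity. The 4 schema □ψ → □□ψ defines it.

□ψ → □□ψ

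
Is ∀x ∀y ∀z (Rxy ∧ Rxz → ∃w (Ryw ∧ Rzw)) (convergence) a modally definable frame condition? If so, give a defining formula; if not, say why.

Definable; ◇□q → □◇q defines it

Yes: it is convergence, defined by the .2 schema ◇□q → □◇q.
Suppose ◇□q→□◇q is valid. Take Rxy, Rxz and set V(q)={w : Ryw}. Then □q at y so ◇□q at x, so □◇q at x, so ◇q at z, giving w with Rzw and Ryw.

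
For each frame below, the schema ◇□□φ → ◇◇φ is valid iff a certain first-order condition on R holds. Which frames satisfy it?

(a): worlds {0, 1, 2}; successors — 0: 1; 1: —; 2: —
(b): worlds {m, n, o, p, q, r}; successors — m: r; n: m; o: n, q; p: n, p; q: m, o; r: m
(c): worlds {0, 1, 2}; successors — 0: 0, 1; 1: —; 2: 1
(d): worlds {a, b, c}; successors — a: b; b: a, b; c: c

This is the axiom for a generalized confluence (Geach) condition; its first-order frame correspondent is ∀x ∀y (xRy → ∃w (yR²w ∧ xR²w)).
(a): fails — 0R1 but no w with 1R²w and 0R²w.
(b): fails — mRr but no w with rR²w and mR²w.
(c): fails — 0R1 but no w with 1R²w and 0R²w.
(d): holds.

(d)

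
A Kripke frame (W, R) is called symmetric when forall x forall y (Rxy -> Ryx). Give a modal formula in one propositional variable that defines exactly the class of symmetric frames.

ψ → □◇ψ

The condition is symmetry. The B schema ψ → □◇ψ defines it.
Suppose ψ→□◇ψ is valid. Take Rxy and set V(ψ)={x}. Then ψ at x, so □◇ψ at x, so ◇ψ at y, so some z with Ryz has ψ; z=x, i.e. Ryx.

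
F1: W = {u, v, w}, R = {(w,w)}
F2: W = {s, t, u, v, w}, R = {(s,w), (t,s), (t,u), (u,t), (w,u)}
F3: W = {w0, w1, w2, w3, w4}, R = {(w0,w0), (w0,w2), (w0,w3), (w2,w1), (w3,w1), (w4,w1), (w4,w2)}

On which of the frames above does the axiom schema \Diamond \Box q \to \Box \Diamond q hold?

F1

The schema corresponds to convergence: \forall x \forall y \forall z (Rxy \wedge Rxz \to \exists w (Ryw \wedge Rzw)).
F1: condition met.
F2: fails — Rts and Rtu but s and u have no common successor.
F3: fails — Rw0w2 and Rw0w0 but w2 and w0 have no common successor.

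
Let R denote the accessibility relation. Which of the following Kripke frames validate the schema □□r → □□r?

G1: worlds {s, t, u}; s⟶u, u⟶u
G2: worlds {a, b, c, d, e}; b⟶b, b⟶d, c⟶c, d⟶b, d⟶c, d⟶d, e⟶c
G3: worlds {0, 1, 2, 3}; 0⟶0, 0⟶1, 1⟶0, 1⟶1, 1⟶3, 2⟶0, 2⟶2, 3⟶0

G1, G2, G3

Frame correspondent (Sahlqvist): ∀x ∀z (xR²z → ∃w (xR²w ∧ z = w)) — i.e. a generalized confluence (Geach) condition.
G1: condition met.
G2: condition met.
G3: condition met.
Valid on: G1, G2, G3.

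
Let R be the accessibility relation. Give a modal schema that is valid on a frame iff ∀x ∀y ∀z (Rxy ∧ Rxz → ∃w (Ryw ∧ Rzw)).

A defining formula is ◇□q → □◇q (the .2 axiom).
Suppose ◇□q→□◇q is valid. Take Rxy, Rxz and set V(q)={w : Ryw}. Then □q at y so ◇□q at x, so □◇q at x, so ◇q at z, giving w with Rzw and Ryw.

◇□q → □◇q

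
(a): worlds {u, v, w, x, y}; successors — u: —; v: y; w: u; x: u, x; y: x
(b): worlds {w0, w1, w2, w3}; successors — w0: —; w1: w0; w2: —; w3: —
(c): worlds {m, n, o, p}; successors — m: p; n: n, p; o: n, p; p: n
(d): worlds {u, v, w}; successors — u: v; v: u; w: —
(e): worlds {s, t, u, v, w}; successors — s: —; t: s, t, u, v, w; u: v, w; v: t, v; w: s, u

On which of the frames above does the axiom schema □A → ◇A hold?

This is the axiom for seriality; its first-order frame correspondent is ∀x ∃y Rxy.
(a): fails — world u has no successor.
(b): fails — world w0 has no successor.
(c): condition met.
(d): fails — world w has no successor.
(e): fails — world s has no successor.
Valid on: (c).

(c)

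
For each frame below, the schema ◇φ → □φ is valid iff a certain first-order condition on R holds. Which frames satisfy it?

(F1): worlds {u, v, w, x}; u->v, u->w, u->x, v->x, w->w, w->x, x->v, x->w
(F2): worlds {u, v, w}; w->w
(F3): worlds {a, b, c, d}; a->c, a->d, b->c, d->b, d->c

Frame correspondent (Sahlqvist): ∀x ∀y ∀z (Rxy ∧ Rxz → y = z) — i.e. partial functionality.
(F1): fails — u sees both v and w.
(F2): satisfies the condition.
(F3): fails — a sees both c and d.
Valid on: (F2).

(F2)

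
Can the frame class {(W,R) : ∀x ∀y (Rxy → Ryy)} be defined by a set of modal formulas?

Yes — defined by □(□q → q)

The condition is shift-reflexivity. A defining modal formula is □(□q → q).
Suppose □(□q→q) is valid. Take Rxy and set V(q)={w : Ryw}. Then at y, □q holds; since □(□q→q) at x, □q→q at y, so q at y, i.e. Ryy.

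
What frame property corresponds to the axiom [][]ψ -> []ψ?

density

This is the C4 axiom.
Its frame correspondent is density — forall x forall y (Rxy -> exists z (Rxz & Rzy)).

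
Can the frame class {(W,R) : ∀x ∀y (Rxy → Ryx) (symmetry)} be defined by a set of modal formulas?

Yes, by q → □◇q

The condition is symmetry. A defining modal formula is q → □◇q.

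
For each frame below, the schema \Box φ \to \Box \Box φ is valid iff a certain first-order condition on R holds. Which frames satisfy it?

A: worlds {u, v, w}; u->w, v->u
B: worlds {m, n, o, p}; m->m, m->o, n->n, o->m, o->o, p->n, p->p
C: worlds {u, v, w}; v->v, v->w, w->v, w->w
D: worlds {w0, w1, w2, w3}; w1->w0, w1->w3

B, C, D

The schema corresponds to transitivity: \forall x \forall y \forall z (Rxy \wedge Ryz \to Rxz).
A: fails — Rvu and Ruw but not Rvw.
B: holds.
C: holds.
D: holds.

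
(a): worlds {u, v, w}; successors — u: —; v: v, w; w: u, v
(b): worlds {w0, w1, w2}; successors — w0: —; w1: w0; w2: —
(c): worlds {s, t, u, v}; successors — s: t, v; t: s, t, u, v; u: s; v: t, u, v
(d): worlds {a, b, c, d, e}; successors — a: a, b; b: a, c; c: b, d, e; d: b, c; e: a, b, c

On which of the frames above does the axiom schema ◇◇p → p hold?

The schema corresponds to a generalized confluence (Geach) condition: ∀x ∀y (xR²y → ∃w (y = w ∧ x = w)).
(a): fails — vR²u but u ≠ v.
(b): condition met.
(c): fails — sR²t but t ≠ s.
(d): fails — aR²b but b ≠ a.

(b)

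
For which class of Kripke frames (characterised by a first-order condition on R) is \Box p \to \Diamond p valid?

This is the D axiom.
Its frame correspondent is seriality — \forall x \exists y Rxy.

seriality: \forall x \exists y Rxy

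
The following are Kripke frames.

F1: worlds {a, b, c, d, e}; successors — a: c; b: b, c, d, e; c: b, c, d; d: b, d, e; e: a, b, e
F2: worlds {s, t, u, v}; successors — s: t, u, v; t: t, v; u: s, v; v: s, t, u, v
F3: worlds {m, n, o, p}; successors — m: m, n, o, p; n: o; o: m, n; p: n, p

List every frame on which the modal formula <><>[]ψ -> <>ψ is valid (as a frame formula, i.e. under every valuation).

F2

This is the axiom for a generalized confluence (Geach) condition; its first-order frame correspondent is forall x forall y (x R^2 y -> exists w (yRw & xRw)).
F1: fails — aR²d but no w with dRw and aRw.
F2: ✓.
F3: fails — oR²n but no w with nRw and oRw.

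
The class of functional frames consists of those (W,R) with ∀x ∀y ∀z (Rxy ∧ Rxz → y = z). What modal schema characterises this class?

◇ψ → □ψ

A defining formula is ◇ψ → □ψ (the CD axiom).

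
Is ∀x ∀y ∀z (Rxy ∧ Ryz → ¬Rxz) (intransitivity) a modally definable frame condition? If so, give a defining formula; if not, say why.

Any modally definable frame class is closed under surjective bounded morphisms.
The 3-cycle (worlds s,t,u with s→t→u→s) is intransitive. Mapping every world to a single reflexive point • is a surjective bounded morphism; the reflexive point is not intransitive (R••∧R•• but R••).
Hence intransitivity is not modally definable.

No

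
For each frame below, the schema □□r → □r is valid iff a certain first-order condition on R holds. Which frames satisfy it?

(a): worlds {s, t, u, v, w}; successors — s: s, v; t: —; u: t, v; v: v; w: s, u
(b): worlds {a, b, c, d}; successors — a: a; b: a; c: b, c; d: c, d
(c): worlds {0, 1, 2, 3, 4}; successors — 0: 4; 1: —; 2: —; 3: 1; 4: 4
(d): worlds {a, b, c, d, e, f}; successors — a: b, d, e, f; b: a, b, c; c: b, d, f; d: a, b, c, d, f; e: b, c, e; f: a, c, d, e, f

The schema corresponds to density: ∀x ∀y (Rxy → ∃z (Rxz ∧ Rzy)).
(a): fails — Rwu but no z with Rwz and Rzu.
(b): condition met.
(c): fails — R31 but no z with R3z and Rz1.
(d): condition met.
Valid on: (b), (d).

(b), (d)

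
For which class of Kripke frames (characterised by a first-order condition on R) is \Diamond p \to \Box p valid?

partial functionality: \forall x \forall y \forall z (Rxy \wedge Rxz \to y = z)

Suppose ◇p→□p is valid. Take Rxy, Rxz and set V(p)={y}. Then ◇p at x, so □p at x, so p at z, i.e. z=y.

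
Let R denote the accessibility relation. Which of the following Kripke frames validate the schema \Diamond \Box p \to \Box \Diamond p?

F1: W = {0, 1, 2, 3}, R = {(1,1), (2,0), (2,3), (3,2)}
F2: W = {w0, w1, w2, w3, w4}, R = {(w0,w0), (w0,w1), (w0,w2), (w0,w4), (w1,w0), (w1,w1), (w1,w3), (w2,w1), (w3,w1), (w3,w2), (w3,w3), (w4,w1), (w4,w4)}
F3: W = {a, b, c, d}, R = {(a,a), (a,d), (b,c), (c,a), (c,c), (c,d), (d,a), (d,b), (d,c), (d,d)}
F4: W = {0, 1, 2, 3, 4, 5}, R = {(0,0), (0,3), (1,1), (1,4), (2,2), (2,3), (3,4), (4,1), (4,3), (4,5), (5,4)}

F2

Frame correspondent (Sahlqvist): \forall x \forall y \forall z (Rxy \wedge Rxz \to \exists w (Ryw \wedge Rzw)) — i.e. convergence.
F1: fails — R23 and R20 but 3 and 0 have no common successor.
F2: holds.
F3: fails — Rdb and Rda but b and a have no common successor.
F4: fails — R00 and R03 but 0 and 3 have no common successor.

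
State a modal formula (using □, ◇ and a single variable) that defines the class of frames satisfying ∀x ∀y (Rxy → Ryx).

p → □◇p

A defining formula is p → □◇p (the B axiom).
Suppose p→□◇p is valid. Take Rxy and set V(p)={x}. Then p at x, so □◇p at x, so ◇p at y, so some z with Ryz has p; z=x, i.e. Ryx.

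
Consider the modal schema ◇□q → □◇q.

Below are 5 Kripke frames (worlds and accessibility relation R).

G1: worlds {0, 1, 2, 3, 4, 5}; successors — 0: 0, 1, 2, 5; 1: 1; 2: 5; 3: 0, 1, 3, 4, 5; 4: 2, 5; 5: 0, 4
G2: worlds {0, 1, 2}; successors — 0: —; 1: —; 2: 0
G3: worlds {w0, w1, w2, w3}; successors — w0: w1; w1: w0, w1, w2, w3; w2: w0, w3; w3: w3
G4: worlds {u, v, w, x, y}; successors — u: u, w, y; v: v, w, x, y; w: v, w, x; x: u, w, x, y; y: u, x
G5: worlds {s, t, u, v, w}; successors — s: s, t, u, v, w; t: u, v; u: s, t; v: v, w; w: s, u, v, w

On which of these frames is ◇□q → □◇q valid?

The schema corresponds to convergence: ∀x ∀y ∀z (Rxy ∧ Rxz → ∃w (Ryw ∧ Rzw)).
G1: fails — R02 and R01 but 2 and 1 have no common successor.
G2: fails — R20 and R20 but 0 and 0 have no common successor.
G3: fails — Rw1w2 and Rw1w0 but w2 and w0 have no common successor.
G4: satisfies the condition.
G5: fails — Rsv and Rsu but v and u have no common successor.
Valid on: G4.

G4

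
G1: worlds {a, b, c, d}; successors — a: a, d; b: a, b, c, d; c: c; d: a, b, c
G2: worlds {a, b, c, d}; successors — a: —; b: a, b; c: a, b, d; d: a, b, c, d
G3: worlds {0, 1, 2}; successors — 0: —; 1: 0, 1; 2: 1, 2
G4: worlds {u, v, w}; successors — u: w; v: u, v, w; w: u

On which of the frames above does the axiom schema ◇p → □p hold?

Frame correspondent (Sahlqvist): ∀x ∀y ∀z (Rxy ∧ Rxz → y = z) — i.e. partial functionality.
G1: fails — a sees both a and d.
G2: fails — b sees both a and b.
G3: fails — 1 sees both 0 and 1.
G4: fails — v sees both u and v.
Valid on no frame.

none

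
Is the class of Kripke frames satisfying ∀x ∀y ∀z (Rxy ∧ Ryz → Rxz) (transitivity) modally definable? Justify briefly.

Definable; □q → □□q defines it

The condition is transitivity. A defining modal formula is □q → □□q.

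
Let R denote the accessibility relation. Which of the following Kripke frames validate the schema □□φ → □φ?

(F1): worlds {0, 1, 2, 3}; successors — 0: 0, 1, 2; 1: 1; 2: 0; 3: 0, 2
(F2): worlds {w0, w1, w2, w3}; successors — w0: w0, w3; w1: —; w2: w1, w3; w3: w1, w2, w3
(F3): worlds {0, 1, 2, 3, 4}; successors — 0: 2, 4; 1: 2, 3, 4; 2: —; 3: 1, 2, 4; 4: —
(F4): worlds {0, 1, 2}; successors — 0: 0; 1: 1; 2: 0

(F1), (F2), (F4)

The schema corresponds to density: ∀x ∀y (Rxy → ∃z (Rxz ∧ Rzy)).
(F1): ✓.
(F2): ✓.
(F3): fails — R02 but no z with R0z and Rz2.
(F4): ✓.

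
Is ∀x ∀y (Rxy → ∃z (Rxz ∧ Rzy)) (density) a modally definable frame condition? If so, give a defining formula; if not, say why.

Definable; □□q → □q defines it

Yes: it is density, defined by the C4 schema □□q → □q.
Suppose □□q→□q is valid. Take Rxy and set V(q)={w : xR²w}. Then □□q at x, so □q at x, so q at y, i.e. ∃z(Rxz∧Rzy).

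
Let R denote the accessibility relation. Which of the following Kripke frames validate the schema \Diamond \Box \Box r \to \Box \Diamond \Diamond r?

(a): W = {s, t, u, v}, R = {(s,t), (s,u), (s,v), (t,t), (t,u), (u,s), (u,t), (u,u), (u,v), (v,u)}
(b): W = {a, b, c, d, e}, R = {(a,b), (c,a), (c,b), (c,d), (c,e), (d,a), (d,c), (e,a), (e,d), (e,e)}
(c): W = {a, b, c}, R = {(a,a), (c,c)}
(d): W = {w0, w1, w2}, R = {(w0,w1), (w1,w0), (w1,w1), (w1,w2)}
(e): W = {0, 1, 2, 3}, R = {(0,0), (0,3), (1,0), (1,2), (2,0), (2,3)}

The schema corresponds to a generalized confluence (Geach) condition: \forall x \forall y \forall z ((xRy \wedge xRz) \to \exists w (y R^2 w \wedge z R^2 w)).
(a): satisfies the condition.
(b): fails — aRb, aRb but no w with bR²w and bR²w.
(c): satisfies the condition.
(d): fails — w1Rw0, w1Rw2 but no w with w0R²w and w2R²w.
(e): fails — 0R0, 0R3 but no w with 0R²w and 3R²w.
Valid on: (a), (c).

(a), (c)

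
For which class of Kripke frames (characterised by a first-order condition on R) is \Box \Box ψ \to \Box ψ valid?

Suppose □□ψ→□ψ is valid. Take Rxy and set V(ψ)={w : xR²w}. Then □□ψ at x, so □ψ at x, so ψ at y, i.e. ∃z(Rxz∧Rzy).

density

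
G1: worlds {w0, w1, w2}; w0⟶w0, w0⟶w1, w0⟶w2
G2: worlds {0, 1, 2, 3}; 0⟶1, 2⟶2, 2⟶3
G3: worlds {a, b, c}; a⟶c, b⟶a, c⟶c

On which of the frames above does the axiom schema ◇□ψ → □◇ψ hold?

This is the axiom for convergence; its first-order frame correspondent is ∀x ∀y ∀z (Rxy ∧ Rxz → ∃w (Ryw ∧ Rzw)).
G1: fails — Rw0w1 and Rw0w1 but w1 and w1 have no common successor.
G2: fails — R01 and R01 but 1 and 1 have no common successor.
G3: ✓.

G3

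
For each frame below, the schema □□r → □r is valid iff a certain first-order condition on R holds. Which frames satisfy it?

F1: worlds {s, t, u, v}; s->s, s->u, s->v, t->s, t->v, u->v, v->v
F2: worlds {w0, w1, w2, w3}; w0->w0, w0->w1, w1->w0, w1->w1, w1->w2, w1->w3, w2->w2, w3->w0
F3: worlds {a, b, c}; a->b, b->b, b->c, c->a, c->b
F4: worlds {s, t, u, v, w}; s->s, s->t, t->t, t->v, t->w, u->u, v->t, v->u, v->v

F1, F2, F4

The schema corresponds to density: ∀x ∀y (Rxy → ∃z (Rxz ∧ Rzy)).
F1: ✓.
F2: ✓.
F3: fails — Rca but no z with Rcz and Rza.
F4: ✓.
Valid on: F1, F2, F4.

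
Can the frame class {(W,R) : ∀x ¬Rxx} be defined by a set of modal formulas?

Not definable by any modal formula

Modal frame validity is preserved under surjective bounded morphisms.
The 2-cycle (worlds 0,1 with 0→1→0) is irreflexive, and the map sending every world to a single reflexive point • is a surjective bounded morphism (forth: every edge maps to (•,•); back: every world has a successor). So any modal formula valid on the 2-cycle is also valid on the reflexive point, which is not irreflexive.
Hence irreflexivity is not modally definable.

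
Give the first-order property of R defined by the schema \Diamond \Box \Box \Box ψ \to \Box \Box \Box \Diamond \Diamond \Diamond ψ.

\forall x \forall y \forall z ((xRy \wedge x R^3 z) \to \exists w (y R^3 w \wedge z R^3 w))

This is a Sahlqvist (Geach-type) schema ◇^1□^3ψ → □^3◇^3ψ.
Minimal-valuation argument: fix x; take any y with xR^1y and any z with xR^3z. Set V(ψ) to the set of worlds R-reachable from y in exactly 3 steps. Then □^3ψ holds at y, so the antecedent holds at x; validity forces ◇^3ψ at z, giving a w with zR^3w and yR^3w.
First-order correspondent: \forall x \forall y \forall z ((xRy \wedge x R^3 z) \to \exists w (y R^3 w \wedge z R^3 w)).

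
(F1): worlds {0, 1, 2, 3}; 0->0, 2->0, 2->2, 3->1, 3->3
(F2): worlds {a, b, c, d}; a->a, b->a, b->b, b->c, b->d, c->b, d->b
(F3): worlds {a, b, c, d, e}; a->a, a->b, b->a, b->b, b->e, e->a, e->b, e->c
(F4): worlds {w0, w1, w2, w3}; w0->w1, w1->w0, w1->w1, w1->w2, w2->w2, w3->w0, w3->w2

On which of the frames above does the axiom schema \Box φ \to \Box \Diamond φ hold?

Frame correspondent (Sahlqvist): \forall x \forall z (xRz \to \exists w (xRw \wedge zRw)) — i.e. a generalized confluence (Geach) condition.
(F1): fails — 3R1 but no w with 3Rw and 1Rw.
(F2): holds.
(F3): fails — eRc but no w with eRw and cRw.
(F4): fails — w3Rw0 but no w with w3Rw and w0Rw.
Valid on: (F2).

(F2)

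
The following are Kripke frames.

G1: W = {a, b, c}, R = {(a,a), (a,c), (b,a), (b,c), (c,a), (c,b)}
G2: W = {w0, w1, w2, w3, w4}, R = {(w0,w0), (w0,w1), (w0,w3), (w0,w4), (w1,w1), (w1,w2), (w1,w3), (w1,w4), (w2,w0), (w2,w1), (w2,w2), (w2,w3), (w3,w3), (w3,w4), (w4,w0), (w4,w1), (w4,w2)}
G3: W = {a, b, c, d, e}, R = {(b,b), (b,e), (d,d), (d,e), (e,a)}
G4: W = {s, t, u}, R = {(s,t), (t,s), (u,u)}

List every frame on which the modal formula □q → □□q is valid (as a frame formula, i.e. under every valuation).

none

This is the axiom for transitivity; its first-order frame correspondent is ∀x ∀y ∀z (Rxy ∧ Ryz → Rxz).
G1: fails — Rbc and Rcb but not Rbb.
G2: fails — Rw1w2 and Rw2w0 but not Rw1w0.
G3: fails — Rbe and Rea but not Rba.
G4: fails — Rts and Rst but not Rtt.
Valid on no frame.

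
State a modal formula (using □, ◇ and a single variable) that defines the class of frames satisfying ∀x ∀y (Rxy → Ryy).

□(□r → r)

The condition is shift-reflexivity. The T□ schema □(□r → r) defines it.
Suppose □(□r→r) is valid. Take Rxy and set V(r)={w : Ryw}. Then at y, □r holds; since □(□r→r) at x, □r→r at y, so r at y, i.e. Ryy.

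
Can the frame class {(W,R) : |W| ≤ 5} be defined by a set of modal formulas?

If a class were modally definable it would be closed under disjoint unions (Goldblatt–Thomason).
Any modal formula valid on each of 6 disjoint one-world frames is valid on their disjoint union (validity is preserved under disjoint unions). Each one-world frame has |W|=1≤5, but the union has |W|=6.
Hence having at most 5 worlds is not modally definable.

No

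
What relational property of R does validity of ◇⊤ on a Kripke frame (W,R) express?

◇⊤ holds at w iff w has a successor, so frame-validity of ◇⊤ is exactly seriality. Equivalently via □r → ◇r:
Suppose □r→◇r is valid. At any x set V(r)=W. Then □r at x, so ◇r at x, so x has a successor.
Conversely, any frame satisfying ∀x ∃y Rxy validates the schema.
So the correspondent is seriality.

seriality: ∀x ∃y Rxy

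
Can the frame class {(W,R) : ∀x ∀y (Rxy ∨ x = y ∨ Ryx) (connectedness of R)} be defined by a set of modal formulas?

Modal frame validity is preserved under disjoint unions.
Take 4 disjoint single-world reflexive frames: each is trivially connected, but their disjoint union has 4 worlds with no edge between distinct components, so it is not connected.
So the class is not modally definable.

No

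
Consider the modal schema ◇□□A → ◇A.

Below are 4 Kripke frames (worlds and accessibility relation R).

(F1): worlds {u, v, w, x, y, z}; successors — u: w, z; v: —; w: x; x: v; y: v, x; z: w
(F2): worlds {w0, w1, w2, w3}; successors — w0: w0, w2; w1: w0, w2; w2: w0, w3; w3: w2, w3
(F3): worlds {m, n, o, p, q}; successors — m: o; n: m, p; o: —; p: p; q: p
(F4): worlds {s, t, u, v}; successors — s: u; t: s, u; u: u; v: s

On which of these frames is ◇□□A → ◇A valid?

(F2)

Frame correspondent (Sahlqvist): ∀x ∀y (xRy → ∃w (yR²w ∧ xRw)) — i.e. a generalized confluence (Geach) condition.
(F1): fails — uRw but no t with wR²t and uRt.
(F2): satisfies the condition.
(F3): fails — mRo but no w with oR²w and mRw.
(F4): fails — vRs but no w with sR²w and vRw.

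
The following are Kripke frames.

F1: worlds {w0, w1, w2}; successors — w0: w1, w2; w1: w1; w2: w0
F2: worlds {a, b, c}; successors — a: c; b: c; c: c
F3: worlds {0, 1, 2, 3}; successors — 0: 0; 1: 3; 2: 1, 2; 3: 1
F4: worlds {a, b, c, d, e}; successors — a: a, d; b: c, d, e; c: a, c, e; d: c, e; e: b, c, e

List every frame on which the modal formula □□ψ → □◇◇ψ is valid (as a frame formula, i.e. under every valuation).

This is the axiom for a generalized confluence (Geach) condition; its first-order frame correspondent is ∀x ∀z (xRz → ∃w (xR²w ∧ zR²w)).
F1: holds.
F2: holds.
F3: fails — 1R3 but no w with 1R²w and 3R²w.
F4: holds.
Valid on: F1, F2, F4.

F1, F2, F4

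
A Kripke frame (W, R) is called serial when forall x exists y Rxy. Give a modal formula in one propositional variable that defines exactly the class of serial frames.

□p → ◇p

A defining formula is □p → ◇p (the D axiom).
Suppose □p→◇p is valid. At any x set V(p)=W. Then □p at x, so ◇p at x, so x has a successor.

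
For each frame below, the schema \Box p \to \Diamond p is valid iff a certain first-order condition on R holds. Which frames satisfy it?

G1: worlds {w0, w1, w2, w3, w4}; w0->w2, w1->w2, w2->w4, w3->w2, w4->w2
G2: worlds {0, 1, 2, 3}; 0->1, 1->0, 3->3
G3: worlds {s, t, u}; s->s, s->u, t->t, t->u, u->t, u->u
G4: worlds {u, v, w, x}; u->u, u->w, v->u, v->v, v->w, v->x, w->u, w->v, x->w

G1, G3, G4

This is the axiom for seriality; its first-order frame correspondent is \forall x \exists y Rxy.
G1: satisfies the condition.
G2: fails — world 2 has no successor.
G3: satisfies the condition.
G4: satisfies the condition.
Valid on: G1, G3, G4.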